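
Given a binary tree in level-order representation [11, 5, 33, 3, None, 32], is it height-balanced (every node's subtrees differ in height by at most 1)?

Tree (level-order array): [11, 5, 33, 3, None, 32]
Definition: a tree is height-balanced if, at every node, |h(left) - h(right)| <= 1 (empty subtree has height -1).
Bottom-up per-node check:
  node 3: h_left=-1, h_right=-1, diff=0 [OK], height=0
  node 5: h_left=0, h_right=-1, diff=1 [OK], height=1
  node 32: h_left=-1, h_right=-1, diff=0 [OK], height=0
  node 33: h_left=0, h_right=-1, diff=1 [OK], height=1
  node 11: h_left=1, h_right=1, diff=0 [OK], height=2
All nodes satisfy the balance condition.
Result: Balanced


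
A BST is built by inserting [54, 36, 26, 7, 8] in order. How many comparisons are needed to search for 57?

Search path for 57: 54
Found: False
Comparisons: 1


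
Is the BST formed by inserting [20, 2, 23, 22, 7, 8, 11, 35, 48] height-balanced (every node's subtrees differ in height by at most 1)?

Tree (level-order array): [20, 2, 23, None, 7, 22, 35, None, 8, None, None, None, 48, None, 11]
Definition: a tree is height-balanced if, at every node, |h(left) - h(right)| <= 1 (empty subtree has height -1).
Bottom-up per-node check:
  node 11: h_left=-1, h_right=-1, diff=0 [OK], height=0
  node 8: h_left=-1, h_right=0, diff=1 [OK], height=1
  node 7: h_left=-1, h_right=1, diff=2 [FAIL (|-1-1|=2 > 1)], height=2
  node 2: h_left=-1, h_right=2, diff=3 [FAIL (|-1-2|=3 > 1)], height=3
  node 22: h_left=-1, h_right=-1, diff=0 [OK], height=0
  node 48: h_left=-1, h_right=-1, diff=0 [OK], height=0
  node 35: h_left=-1, h_right=0, diff=1 [OK], height=1
  node 23: h_left=0, h_right=1, diff=1 [OK], height=2
  node 20: h_left=3, h_right=2, diff=1 [OK], height=4
Node 7 violates the condition: |-1 - 1| = 2 > 1.
Result: Not balanced


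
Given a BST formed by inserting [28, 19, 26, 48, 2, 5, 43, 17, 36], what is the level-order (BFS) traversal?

Tree insertion order: [28, 19, 26, 48, 2, 5, 43, 17, 36]
Tree (level-order array): [28, 19, 48, 2, 26, 43, None, None, 5, None, None, 36, None, None, 17]
BFS from the root, enqueuing left then right child of each popped node:
  queue [28] -> pop 28, enqueue [19, 48], visited so far: [28]
  queue [19, 48] -> pop 19, enqueue [2, 26], visited so far: [28, 19]
  queue [48, 2, 26] -> pop 48, enqueue [43], visited so far: [28, 19, 48]
  queue [2, 26, 43] -> pop 2, enqueue [5], visited so far: [28, 19, 48, 2]
  queue [26, 43, 5] -> pop 26, enqueue [none], visited so far: [28, 19, 48, 2, 26]
  queue [43, 5] -> pop 43, enqueue [36], visited so far: [28, 19, 48, 2, 26, 43]
  queue [5, 36] -> pop 5, enqueue [17], visited so far: [28, 19, 48, 2, 26, 43, 5]
  queue [36, 17] -> pop 36, enqueue [none], visited so far: [28, 19, 48, 2, 26, 43, 5, 36]
  queue [17] -> pop 17, enqueue [none], visited so far: [28, 19, 48, 2, 26, 43, 5, 36, 17]
Result: [28, 19, 48, 2, 26, 43, 5, 36, 17]


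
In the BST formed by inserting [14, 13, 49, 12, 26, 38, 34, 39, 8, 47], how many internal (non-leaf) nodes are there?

Tree built from: [14, 13, 49, 12, 26, 38, 34, 39, 8, 47]
Tree (level-order array): [14, 13, 49, 12, None, 26, None, 8, None, None, 38, None, None, 34, 39, None, None, None, 47]
Rule: An internal node has at least one child.
Per-node child counts:
  node 14: 2 child(ren)
  node 13: 1 child(ren)
  node 12: 1 child(ren)
  node 8: 0 child(ren)
  node 49: 1 child(ren)
  node 26: 1 child(ren)
  node 38: 2 child(ren)
  node 34: 0 child(ren)
  node 39: 1 child(ren)
  node 47: 0 child(ren)
Matching nodes: [14, 13, 12, 49, 26, 38, 39]
Count of internal (non-leaf) nodes: 7


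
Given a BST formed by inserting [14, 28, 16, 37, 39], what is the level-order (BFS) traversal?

Tree insertion order: [14, 28, 16, 37, 39]
Tree (level-order array): [14, None, 28, 16, 37, None, None, None, 39]
BFS from the root, enqueuing left then right child of each popped node:
  queue [14] -> pop 14, enqueue [28], visited so far: [14]
  queue [28] -> pop 28, enqueue [16, 37], visited so far: [14, 28]
  queue [16, 37] -> pop 16, enqueue [none], visited so far: [14, 28, 16]
  queue [37] -> pop 37, enqueue [39], visited so far: [14, 28, 16, 37]
  queue [39] -> pop 39, enqueue [none], visited so far: [14, 28, 16, 37, 39]
Result: [14, 28, 16, 37, 39]


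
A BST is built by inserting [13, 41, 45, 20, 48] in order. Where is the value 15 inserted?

Starting tree (level order): [13, None, 41, 20, 45, None, None, None, 48]
Insertion path: 13 -> 41 -> 20
Result: insert 15 as left child of 20
Final tree (level order): [13, None, 41, 20, 45, 15, None, None, 48]


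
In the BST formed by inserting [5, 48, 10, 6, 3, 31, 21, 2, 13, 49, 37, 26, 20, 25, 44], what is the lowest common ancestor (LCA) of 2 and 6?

Tree insertion order: [5, 48, 10, 6, 3, 31, 21, 2, 13, 49, 37, 26, 20, 25, 44]
Tree (level-order array): [5, 3, 48, 2, None, 10, 49, None, None, 6, 31, None, None, None, None, 21, 37, 13, 26, None, 44, None, 20, 25]
In a BST, the LCA of p=2, q=6 is the first node v on the
root-to-leaf path with p <= v <= q (go left if both < v, right if both > v).
Walk from root:
  at 5: 2 <= 5 <= 6, this is the LCA
LCA = 5


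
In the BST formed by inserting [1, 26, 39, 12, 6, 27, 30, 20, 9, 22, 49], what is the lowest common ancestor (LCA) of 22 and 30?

Tree insertion order: [1, 26, 39, 12, 6, 27, 30, 20, 9, 22, 49]
Tree (level-order array): [1, None, 26, 12, 39, 6, 20, 27, 49, None, 9, None, 22, None, 30]
In a BST, the LCA of p=22, q=30 is the first node v on the
root-to-leaf path with p <= v <= q (go left if both < v, right if both > v).
Walk from root:
  at 1: both 22 and 30 > 1, go right
  at 26: 22 <= 26 <= 30, this is the LCA
LCA = 26


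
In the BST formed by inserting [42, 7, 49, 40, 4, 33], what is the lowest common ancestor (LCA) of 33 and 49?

Tree insertion order: [42, 7, 49, 40, 4, 33]
Tree (level-order array): [42, 7, 49, 4, 40, None, None, None, None, 33]
In a BST, the LCA of p=33, q=49 is the first node v on the
root-to-leaf path with p <= v <= q (go left if both < v, right if both > v).
Walk from root:
  at 42: 33 <= 42 <= 49, this is the LCA
LCA = 42


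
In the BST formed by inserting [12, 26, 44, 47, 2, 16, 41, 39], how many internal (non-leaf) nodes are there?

Tree built from: [12, 26, 44, 47, 2, 16, 41, 39]
Tree (level-order array): [12, 2, 26, None, None, 16, 44, None, None, 41, 47, 39]
Rule: An internal node has at least one child.
Per-node child counts:
  node 12: 2 child(ren)
  node 2: 0 child(ren)
  node 26: 2 child(ren)
  node 16: 0 child(ren)
  node 44: 2 child(ren)
  node 41: 1 child(ren)
  node 39: 0 child(ren)
  node 47: 0 child(ren)
Matching nodes: [12, 26, 44, 41]
Count of internal (non-leaf) nodes: 4


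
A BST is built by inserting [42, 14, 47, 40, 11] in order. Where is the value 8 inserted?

Starting tree (level order): [42, 14, 47, 11, 40]
Insertion path: 42 -> 14 -> 11
Result: insert 8 as left child of 11
Final tree (level order): [42, 14, 47, 11, 40, None, None, 8]


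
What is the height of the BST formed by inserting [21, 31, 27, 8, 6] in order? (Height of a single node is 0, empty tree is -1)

Insertion order: [21, 31, 27, 8, 6]
Tree (level-order array): [21, 8, 31, 6, None, 27]
Compute height bottom-up (empty subtree = -1):
  height(6) = 1 + max(-1, -1) = 0
  height(8) = 1 + max(0, -1) = 1
  height(27) = 1 + max(-1, -1) = 0
  height(31) = 1 + max(0, -1) = 1
  height(21) = 1 + max(1, 1) = 2
Height = 2


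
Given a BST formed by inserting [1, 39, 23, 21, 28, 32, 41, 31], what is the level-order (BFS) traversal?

Tree insertion order: [1, 39, 23, 21, 28, 32, 41, 31]
Tree (level-order array): [1, None, 39, 23, 41, 21, 28, None, None, None, None, None, 32, 31]
BFS from the root, enqueuing left then right child of each popped node:
  queue [1] -> pop 1, enqueue [39], visited so far: [1]
  queue [39] -> pop 39, enqueue [23, 41], visited so far: [1, 39]
  queue [23, 41] -> pop 23, enqueue [21, 28], visited so far: [1, 39, 23]
  queue [41, 21, 28] -> pop 41, enqueue [none], visited so far: [1, 39, 23, 41]
  queue [21, 28] -> pop 21, enqueue [none], visited so far: [1, 39, 23, 41, 21]
  queue [28] -> pop 28, enqueue [32], visited so far: [1, 39, 23, 41, 21, 28]
  queue [32] -> pop 32, enqueue [31], visited so far: [1, 39, 23, 41, 21, 28, 32]
  queue [31] -> pop 31, enqueue [none], visited so far: [1, 39, 23, 41, 21, 28, 32, 31]
Result: [1, 39, 23, 41, 21, 28, 32, 31]


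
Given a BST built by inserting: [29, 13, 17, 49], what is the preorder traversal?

Tree insertion order: [29, 13, 17, 49]
Tree (level-order array): [29, 13, 49, None, 17]
Preorder traversal: [29, 13, 17, 49]


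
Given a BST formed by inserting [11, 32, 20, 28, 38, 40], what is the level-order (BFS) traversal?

Tree insertion order: [11, 32, 20, 28, 38, 40]
Tree (level-order array): [11, None, 32, 20, 38, None, 28, None, 40]
BFS from the root, enqueuing left then right child of each popped node:
  queue [11] -> pop 11, enqueue [32], visited so far: [11]
  queue [32] -> pop 32, enqueue [20, 38], visited so far: [11, 32]
  queue [20, 38] -> pop 20, enqueue [28], visited so far: [11, 32, 20]
  queue [38, 28] -> pop 38, enqueue [40], visited so far: [11, 32, 20, 38]
  queue [28, 40] -> pop 28, enqueue [none], visited so far: [11, 32, 20, 38, 28]
  queue [40] -> pop 40, enqueue [none], visited so far: [11, 32, 20, 38, 28, 40]
Result: [11, 32, 20, 38, 28, 40]


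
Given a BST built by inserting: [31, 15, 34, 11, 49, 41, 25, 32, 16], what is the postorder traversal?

Tree insertion order: [31, 15, 34, 11, 49, 41, 25, 32, 16]
Tree (level-order array): [31, 15, 34, 11, 25, 32, 49, None, None, 16, None, None, None, 41]
Postorder traversal: [11, 16, 25, 15, 32, 41, 49, 34, 31]


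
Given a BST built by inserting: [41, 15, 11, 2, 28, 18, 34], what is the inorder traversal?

Tree insertion order: [41, 15, 11, 2, 28, 18, 34]
Tree (level-order array): [41, 15, None, 11, 28, 2, None, 18, 34]
Inorder traversal: [2, 11, 15, 18, 28, 34, 41]


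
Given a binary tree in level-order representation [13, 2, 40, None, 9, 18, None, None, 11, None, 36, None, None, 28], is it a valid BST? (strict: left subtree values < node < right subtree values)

Level-order array: [13, 2, 40, None, 9, 18, None, None, 11, None, 36, None, None, 28]
Validate using subtree bounds (lo, hi): at each node, require lo < value < hi,
then recurse left with hi=value and right with lo=value.
Preorder trace (stopping at first violation):
  at node 13 with bounds (-inf, +inf): OK
  at node 2 with bounds (-inf, 13): OK
  at node 9 with bounds (2, 13): OK
  at node 11 with bounds (9, 13): OK
  at node 40 with bounds (13, +inf): OK
  at node 18 with bounds (13, 40): OK
  at node 36 with bounds (18, 40): OK
  at node 28 with bounds (18, 36): OK
No violation found at any node.
Result: Valid BST


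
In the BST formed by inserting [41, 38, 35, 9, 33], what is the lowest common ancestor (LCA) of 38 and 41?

Tree insertion order: [41, 38, 35, 9, 33]
Tree (level-order array): [41, 38, None, 35, None, 9, None, None, 33]
In a BST, the LCA of p=38, q=41 is the first node v on the
root-to-leaf path with p <= v <= q (go left if both < v, right if both > v).
Walk from root:
  at 41: 38 <= 41 <= 41, this is the LCA
LCA = 41


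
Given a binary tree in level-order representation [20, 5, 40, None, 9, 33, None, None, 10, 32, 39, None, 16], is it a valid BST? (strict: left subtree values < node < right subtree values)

Level-order array: [20, 5, 40, None, 9, 33, None, None, 10, 32, 39, None, 16]
Validate using subtree bounds (lo, hi): at each node, require lo < value < hi,
then recurse left with hi=value and right with lo=value.
Preorder trace (stopping at first violation):
  at node 20 with bounds (-inf, +inf): OK
  at node 5 with bounds (-inf, 20): OK
  at node 9 with bounds (5, 20): OK
  at node 10 with bounds (9, 20): OK
  at node 16 with bounds (10, 20): OK
  at node 40 with bounds (20, +inf): OK
  at node 33 with bounds (20, 40): OK
  at node 32 with bounds (20, 33): OK
  at node 39 with bounds (33, 40): OK
No violation found at any node.
Result: Valid BST


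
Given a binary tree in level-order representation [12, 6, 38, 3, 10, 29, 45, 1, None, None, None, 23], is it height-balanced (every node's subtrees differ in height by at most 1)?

Tree (level-order array): [12, 6, 38, 3, 10, 29, 45, 1, None, None, None, 23]
Definition: a tree is height-balanced if, at every node, |h(left) - h(right)| <= 1 (empty subtree has height -1).
Bottom-up per-node check:
  node 1: h_left=-1, h_right=-1, diff=0 [OK], height=0
  node 3: h_left=0, h_right=-1, diff=1 [OK], height=1
  node 10: h_left=-1, h_right=-1, diff=0 [OK], height=0
  node 6: h_left=1, h_right=0, diff=1 [OK], height=2
  node 23: h_left=-1, h_right=-1, diff=0 [OK], height=0
  node 29: h_left=0, h_right=-1, diff=1 [OK], height=1
  node 45: h_left=-1, h_right=-1, diff=0 [OK], height=0
  node 38: h_left=1, h_right=0, diff=1 [OK], height=2
  node 12: h_left=2, h_right=2, diff=0 [OK], height=3
All nodes satisfy the balance condition.
Result: Balanced


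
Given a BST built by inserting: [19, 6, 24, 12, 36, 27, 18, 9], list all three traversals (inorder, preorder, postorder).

Tree insertion order: [19, 6, 24, 12, 36, 27, 18, 9]
Tree (level-order array): [19, 6, 24, None, 12, None, 36, 9, 18, 27]
Inorder (L, root, R): [6, 9, 12, 18, 19, 24, 27, 36]
Preorder (root, L, R): [19, 6, 12, 9, 18, 24, 36, 27]
Postorder (L, R, root): [9, 18, 12, 6, 27, 36, 24, 19]


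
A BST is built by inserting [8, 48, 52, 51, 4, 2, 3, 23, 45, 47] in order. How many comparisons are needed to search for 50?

Search path for 50: 8 -> 48 -> 52 -> 51
Found: False
Comparisons: 4


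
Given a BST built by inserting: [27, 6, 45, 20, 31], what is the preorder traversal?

Tree insertion order: [27, 6, 45, 20, 31]
Tree (level-order array): [27, 6, 45, None, 20, 31]
Preorder traversal: [27, 6, 20, 45, 31]


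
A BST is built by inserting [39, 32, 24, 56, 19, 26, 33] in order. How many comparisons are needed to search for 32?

Search path for 32: 39 -> 32
Found: True
Comparisons: 2


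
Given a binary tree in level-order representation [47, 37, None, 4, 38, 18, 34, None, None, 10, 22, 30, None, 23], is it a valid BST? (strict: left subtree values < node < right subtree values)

Level-order array: [47, 37, None, 4, 38, 18, 34, None, None, 10, 22, 30, None, 23]
Validate using subtree bounds (lo, hi): at each node, require lo < value < hi,
then recurse left with hi=value and right with lo=value.
Preorder trace (stopping at first violation):
  at node 47 with bounds (-inf, +inf): OK
  at node 37 with bounds (-inf, 47): OK
  at node 4 with bounds (-inf, 37): OK
  at node 18 with bounds (-inf, 4): VIOLATION
Node 18 violates its bound: not (-inf < 18 < 4).
Result: Not a valid BST


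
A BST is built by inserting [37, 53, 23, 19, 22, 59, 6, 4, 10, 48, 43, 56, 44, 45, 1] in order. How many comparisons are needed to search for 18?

Search path for 18: 37 -> 23 -> 19 -> 6 -> 10
Found: False
Comparisons: 5


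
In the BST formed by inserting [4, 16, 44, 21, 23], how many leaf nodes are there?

Tree built from: [4, 16, 44, 21, 23]
Tree (level-order array): [4, None, 16, None, 44, 21, None, None, 23]
Rule: A leaf has 0 children.
Per-node child counts:
  node 4: 1 child(ren)
  node 16: 1 child(ren)
  node 44: 1 child(ren)
  node 21: 1 child(ren)
  node 23: 0 child(ren)
Matching nodes: [23]
Count of leaf nodes: 1


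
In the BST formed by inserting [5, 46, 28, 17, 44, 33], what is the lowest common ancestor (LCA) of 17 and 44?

Tree insertion order: [5, 46, 28, 17, 44, 33]
Tree (level-order array): [5, None, 46, 28, None, 17, 44, None, None, 33]
In a BST, the LCA of p=17, q=44 is the first node v on the
root-to-leaf path with p <= v <= q (go left if both < v, right if both > v).
Walk from root:
  at 5: both 17 and 44 > 5, go right
  at 46: both 17 and 44 < 46, go left
  at 28: 17 <= 28 <= 44, this is the LCA
LCA = 28


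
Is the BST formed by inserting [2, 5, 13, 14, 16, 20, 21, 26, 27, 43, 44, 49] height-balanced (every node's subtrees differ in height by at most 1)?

Tree (level-order array): [2, None, 5, None, 13, None, 14, None, 16, None, 20, None, 21, None, 26, None, 27, None, 43, None, 44, None, 49]
Definition: a tree is height-balanced if, at every node, |h(left) - h(right)| <= 1 (empty subtree has height -1).
Bottom-up per-node check:
  node 49: h_left=-1, h_right=-1, diff=0 [OK], height=0
  node 44: h_left=-1, h_right=0, diff=1 [OK], height=1
  node 43: h_left=-1, h_right=1, diff=2 [FAIL (|-1-1|=2 > 1)], height=2
  node 27: h_left=-1, h_right=2, diff=3 [FAIL (|-1-2|=3 > 1)], height=3
  node 26: h_left=-1, h_right=3, diff=4 [FAIL (|-1-3|=4 > 1)], height=4
  node 21: h_left=-1, h_right=4, diff=5 [FAIL (|-1-4|=5 > 1)], height=5
  node 20: h_left=-1, h_right=5, diff=6 [FAIL (|-1-5|=6 > 1)], height=6
  node 16: h_left=-1, h_right=6, diff=7 [FAIL (|-1-6|=7 > 1)], height=7
  node 14: h_left=-1, h_right=7, diff=8 [FAIL (|-1-7|=8 > 1)], height=8
  node 13: h_left=-1, h_right=8, diff=9 [FAIL (|-1-8|=9 > 1)], height=9
  node 5: h_left=-1, h_right=9, diff=10 [FAIL (|-1-9|=10 > 1)], height=10
  node 2: h_left=-1, h_right=10, diff=11 [FAIL (|-1-10|=11 > 1)], height=11
Node 43 violates the condition: |-1 - 1| = 2 > 1.
Result: Not balanced


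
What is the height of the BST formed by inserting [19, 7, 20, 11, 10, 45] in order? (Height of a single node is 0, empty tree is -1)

Insertion order: [19, 7, 20, 11, 10, 45]
Tree (level-order array): [19, 7, 20, None, 11, None, 45, 10]
Compute height bottom-up (empty subtree = -1):
  height(10) = 1 + max(-1, -1) = 0
  height(11) = 1 + max(0, -1) = 1
  height(7) = 1 + max(-1, 1) = 2
  height(45) = 1 + max(-1, -1) = 0
  height(20) = 1 + max(-1, 0) = 1
  height(19) = 1 + max(2, 1) = 3
Height = 3


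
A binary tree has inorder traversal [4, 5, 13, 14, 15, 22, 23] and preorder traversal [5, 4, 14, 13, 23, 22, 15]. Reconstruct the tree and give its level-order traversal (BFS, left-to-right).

Inorder:  [4, 5, 13, 14, 15, 22, 23]
Preorder: [5, 4, 14, 13, 23, 22, 15]
Algorithm: preorder visits root first, so consume preorder in order;
for each root, split the current inorder slice at that value into
left-subtree inorder and right-subtree inorder, then recurse.
Recursive splits:
  root=5; inorder splits into left=[4], right=[13, 14, 15, 22, 23]
  root=4; inorder splits into left=[], right=[]
  root=14; inorder splits into left=[13], right=[15, 22, 23]
  root=13; inorder splits into left=[], right=[]
  root=23; inorder splits into left=[15, 22], right=[]
  root=22; inorder splits into left=[15], right=[]
  root=15; inorder splits into left=[], right=[]
Reconstructed level-order: [5, 4, 14, 13, 23, 22, 15]


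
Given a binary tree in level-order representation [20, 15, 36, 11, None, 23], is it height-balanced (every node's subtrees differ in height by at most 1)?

Tree (level-order array): [20, 15, 36, 11, None, 23]
Definition: a tree is height-balanced if, at every node, |h(left) - h(right)| <= 1 (empty subtree has height -1).
Bottom-up per-node check:
  node 11: h_left=-1, h_right=-1, diff=0 [OK], height=0
  node 15: h_left=0, h_right=-1, diff=1 [OK], height=1
  node 23: h_left=-1, h_right=-1, diff=0 [OK], height=0
  node 36: h_left=0, h_right=-1, diff=1 [OK], height=1
  node 20: h_left=1, h_right=1, diff=0 [OK], height=2
All nodes satisfy the balance condition.
Result: Balanced


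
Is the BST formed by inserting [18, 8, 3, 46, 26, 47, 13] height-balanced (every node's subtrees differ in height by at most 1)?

Tree (level-order array): [18, 8, 46, 3, 13, 26, 47]
Definition: a tree is height-balanced if, at every node, |h(left) - h(right)| <= 1 (empty subtree has height -1).
Bottom-up per-node check:
  node 3: h_left=-1, h_right=-1, diff=0 [OK], height=0
  node 13: h_left=-1, h_right=-1, diff=0 [OK], height=0
  node 8: h_left=0, h_right=0, diff=0 [OK], height=1
  node 26: h_left=-1, h_right=-1, diff=0 [OK], height=0
  node 47: h_left=-1, h_right=-1, diff=0 [OK], height=0
  node 46: h_left=0, h_right=0, diff=0 [OK], height=1
  node 18: h_left=1, h_right=1, diff=0 [OK], height=2
All nodes satisfy the balance condition.
Result: Balanced


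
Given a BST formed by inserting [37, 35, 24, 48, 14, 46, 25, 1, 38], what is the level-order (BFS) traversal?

Tree insertion order: [37, 35, 24, 48, 14, 46, 25, 1, 38]
Tree (level-order array): [37, 35, 48, 24, None, 46, None, 14, 25, 38, None, 1]
BFS from the root, enqueuing left then right child of each popped node:
  queue [37] -> pop 37, enqueue [35, 48], visited so far: [37]
  queue [35, 48] -> pop 35, enqueue [24], visited so far: [37, 35]
  queue [48, 24] -> pop 48, enqueue [46], visited so far: [37, 35, 48]
  queue [24, 46] -> pop 24, enqueue [14, 25], visited so far: [37, 35, 48, 24]
  queue [46, 14, 25] -> pop 46, enqueue [38], visited so far: [37, 35, 48, 24, 46]
  queue [14, 25, 38] -> pop 14, enqueue [1], visited so far: [37, 35, 48, 24, 46, 14]
  queue [25, 38, 1] -> pop 25, enqueue [none], visited so far: [37, 35, 48, 24, 46, 14, 25]
  queue [38, 1] -> pop 38, enqueue [none], visited so far: [37, 35, 48, 24, 46, 14, 25, 38]
  queue [1] -> pop 1, enqueue [none], visited so far: [37, 35, 48, 24, 46, 14, 25, 38, 1]
Result: [37, 35, 48, 24, 46, 14, 25, 38, 1]


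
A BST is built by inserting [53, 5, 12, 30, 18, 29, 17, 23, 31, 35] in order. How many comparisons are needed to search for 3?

Search path for 3: 53 -> 5
Found: False
Comparisons: 2


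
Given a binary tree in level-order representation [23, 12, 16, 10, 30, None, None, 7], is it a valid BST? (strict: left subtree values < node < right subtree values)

Level-order array: [23, 12, 16, 10, 30, None, None, 7]
Validate using subtree bounds (lo, hi): at each node, require lo < value < hi,
then recurse left with hi=value and right with lo=value.
Preorder trace (stopping at first violation):
  at node 23 with bounds (-inf, +inf): OK
  at node 12 with bounds (-inf, 23): OK
  at node 10 with bounds (-inf, 12): OK
  at node 7 with bounds (-inf, 10): OK
  at node 30 with bounds (12, 23): VIOLATION
Node 30 violates its bound: not (12 < 30 < 23).
Result: Not a valid BST


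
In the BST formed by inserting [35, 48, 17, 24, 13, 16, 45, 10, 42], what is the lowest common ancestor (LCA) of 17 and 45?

Tree insertion order: [35, 48, 17, 24, 13, 16, 45, 10, 42]
Tree (level-order array): [35, 17, 48, 13, 24, 45, None, 10, 16, None, None, 42]
In a BST, the LCA of p=17, q=45 is the first node v on the
root-to-leaf path with p <= v <= q (go left if both < v, right if both > v).
Walk from root:
  at 35: 17 <= 35 <= 45, this is the LCA
LCA = 35


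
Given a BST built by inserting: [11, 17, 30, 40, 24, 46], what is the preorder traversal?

Tree insertion order: [11, 17, 30, 40, 24, 46]
Tree (level-order array): [11, None, 17, None, 30, 24, 40, None, None, None, 46]
Preorder traversal: [11, 17, 30, 24, 40, 46]


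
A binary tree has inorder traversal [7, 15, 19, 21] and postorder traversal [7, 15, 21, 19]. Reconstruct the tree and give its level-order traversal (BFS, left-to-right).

Inorder:   [7, 15, 19, 21]
Postorder: [7, 15, 21, 19]
Algorithm: postorder visits root last, so walk postorder right-to-left;
each value is the root of the current inorder slice — split it at that
value, recurse on the right subtree first, then the left.
Recursive splits:
  root=19; inorder splits into left=[7, 15], right=[21]
  root=21; inorder splits into left=[], right=[]
  root=15; inorder splits into left=[7], right=[]
  root=7; inorder splits into left=[], right=[]
Reconstructed level-order: [19, 15, 21, 7]


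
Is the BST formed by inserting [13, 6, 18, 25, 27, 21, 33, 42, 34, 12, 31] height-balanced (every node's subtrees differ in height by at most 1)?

Tree (level-order array): [13, 6, 18, None, 12, None, 25, None, None, 21, 27, None, None, None, 33, 31, 42, None, None, 34]
Definition: a tree is height-balanced if, at every node, |h(left) - h(right)| <= 1 (empty subtree has height -1).
Bottom-up per-node check:
  node 12: h_left=-1, h_right=-1, diff=0 [OK], height=0
  node 6: h_left=-1, h_right=0, diff=1 [OK], height=1
  node 21: h_left=-1, h_right=-1, diff=0 [OK], height=0
  node 31: h_left=-1, h_right=-1, diff=0 [OK], height=0
  node 34: h_left=-1, h_right=-1, diff=0 [OK], height=0
  node 42: h_left=0, h_right=-1, diff=1 [OK], height=1
  node 33: h_left=0, h_right=1, diff=1 [OK], height=2
  node 27: h_left=-1, h_right=2, diff=3 [FAIL (|-1-2|=3 > 1)], height=3
  node 25: h_left=0, h_right=3, diff=3 [FAIL (|0-3|=3 > 1)], height=4
  node 18: h_left=-1, h_right=4, diff=5 [FAIL (|-1-4|=5 > 1)], height=5
  node 13: h_left=1, h_right=5, diff=4 [FAIL (|1-5|=4 > 1)], height=6
Node 27 violates the condition: |-1 - 2| = 3 > 1.
Result: Not balanced


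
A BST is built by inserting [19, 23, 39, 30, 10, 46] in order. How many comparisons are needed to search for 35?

Search path for 35: 19 -> 23 -> 39 -> 30
Found: False
Comparisons: 4


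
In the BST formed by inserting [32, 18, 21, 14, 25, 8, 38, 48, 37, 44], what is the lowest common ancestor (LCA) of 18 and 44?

Tree insertion order: [32, 18, 21, 14, 25, 8, 38, 48, 37, 44]
Tree (level-order array): [32, 18, 38, 14, 21, 37, 48, 8, None, None, 25, None, None, 44]
In a BST, the LCA of p=18, q=44 is the first node v on the
root-to-leaf path with p <= v <= q (go left if both < v, right if both > v).
Walk from root:
  at 32: 18 <= 32 <= 44, this is the LCA
LCA = 32


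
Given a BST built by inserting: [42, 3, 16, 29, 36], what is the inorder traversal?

Tree insertion order: [42, 3, 16, 29, 36]
Tree (level-order array): [42, 3, None, None, 16, None, 29, None, 36]
Inorder traversal: [3, 16, 29, 36, 42]


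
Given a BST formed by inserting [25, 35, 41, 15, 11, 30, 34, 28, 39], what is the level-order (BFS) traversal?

Tree insertion order: [25, 35, 41, 15, 11, 30, 34, 28, 39]
Tree (level-order array): [25, 15, 35, 11, None, 30, 41, None, None, 28, 34, 39]
BFS from the root, enqueuing left then right child of each popped node:
  queue [25] -> pop 25, enqueue [15, 35], visited so far: [25]
  queue [15, 35] -> pop 15, enqueue [11], visited so far: [25, 15]
  queue [35, 11] -> pop 35, enqueue [30, 41], visited so far: [25, 15, 35]
  queue [11, 30, 41] -> pop 11, enqueue [none], visited so far: [25, 15, 35, 11]
  queue [30, 41] -> pop 30, enqueue [28, 34], visited so far: [25, 15, 35, 11, 30]
  queue [41, 28, 34] -> pop 41, enqueue [39], visited so far: [25, 15, 35, 11, 30, 41]
  queue [28, 34, 39] -> pop 28, enqueue [none], visited so far: [25, 15, 35, 11, 30, 41, 28]
  queue [34, 39] -> pop 34, enqueue [none], visited so far: [25, 15, 35, 11, 30, 41, 28, 34]
  queue [39] -> pop 39, enqueue [none], visited so far: [25, 15, 35, 11, 30, 41, 28, 34, 39]
Result: [25, 15, 35, 11, 30, 41, 28, 34, 39]


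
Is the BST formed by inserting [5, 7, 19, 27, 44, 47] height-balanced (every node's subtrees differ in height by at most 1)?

Tree (level-order array): [5, None, 7, None, 19, None, 27, None, 44, None, 47]
Definition: a tree is height-balanced if, at every node, |h(left) - h(right)| <= 1 (empty subtree has height -1).
Bottom-up per-node check:
  node 47: h_left=-1, h_right=-1, diff=0 [OK], height=0
  node 44: h_left=-1, h_right=0, diff=1 [OK], height=1
  node 27: h_left=-1, h_right=1, diff=2 [FAIL (|-1-1|=2 > 1)], height=2
  node 19: h_left=-1, h_right=2, diff=3 [FAIL (|-1-2|=3 > 1)], height=3
  node 7: h_left=-1, h_right=3, diff=4 [FAIL (|-1-3|=4 > 1)], height=4
  node 5: h_left=-1, h_right=4, diff=5 [FAIL (|-1-4|=5 > 1)], height=5
Node 27 violates the condition: |-1 - 1| = 2 > 1.
Result: Not balanced


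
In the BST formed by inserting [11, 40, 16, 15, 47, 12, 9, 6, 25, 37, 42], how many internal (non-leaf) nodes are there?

Tree built from: [11, 40, 16, 15, 47, 12, 9, 6, 25, 37, 42]
Tree (level-order array): [11, 9, 40, 6, None, 16, 47, None, None, 15, 25, 42, None, 12, None, None, 37]
Rule: An internal node has at least one child.
Per-node child counts:
  node 11: 2 child(ren)
  node 9: 1 child(ren)
  node 6: 0 child(ren)
  node 40: 2 child(ren)
  node 16: 2 child(ren)
  node 15: 1 child(ren)
  node 12: 0 child(ren)
  node 25: 1 child(ren)
  node 37: 0 child(ren)
  node 47: 1 child(ren)
  node 42: 0 child(ren)
Matching nodes: [11, 9, 40, 16, 15, 25, 47]
Count of internal (non-leaf) nodes: 7


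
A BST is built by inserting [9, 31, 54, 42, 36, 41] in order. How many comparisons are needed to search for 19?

Search path for 19: 9 -> 31
Found: False
Comparisons: 2


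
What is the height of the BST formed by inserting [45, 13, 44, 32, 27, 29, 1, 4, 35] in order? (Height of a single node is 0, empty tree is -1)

Insertion order: [45, 13, 44, 32, 27, 29, 1, 4, 35]
Tree (level-order array): [45, 13, None, 1, 44, None, 4, 32, None, None, None, 27, 35, None, 29]
Compute height bottom-up (empty subtree = -1):
  height(4) = 1 + max(-1, -1) = 0
  height(1) = 1 + max(-1, 0) = 1
  height(29) = 1 + max(-1, -1) = 0
  height(27) = 1 + max(-1, 0) = 1
  height(35) = 1 + max(-1, -1) = 0
  height(32) = 1 + max(1, 0) = 2
  height(44) = 1 + max(2, -1) = 3
  height(13) = 1 + max(1, 3) = 4
  height(45) = 1 + max(4, -1) = 5
Height = 5


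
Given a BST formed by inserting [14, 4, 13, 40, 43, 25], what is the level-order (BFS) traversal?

Tree insertion order: [14, 4, 13, 40, 43, 25]
Tree (level-order array): [14, 4, 40, None, 13, 25, 43]
BFS from the root, enqueuing left then right child of each popped node:
  queue [14] -> pop 14, enqueue [4, 40], visited so far: [14]
  queue [4, 40] -> pop 4, enqueue [13], visited so far: [14, 4]
  queue [40, 13] -> pop 40, enqueue [25, 43], visited so far: [14, 4, 40]
  queue [13, 25, 43] -> pop 13, enqueue [none], visited so far: [14, 4, 40, 13]
  queue [25, 43] -> pop 25, enqueue [none], visited so far: [14, 4, 40, 13, 25]
  queue [43] -> pop 43, enqueue [none], visited so far: [14, 4, 40, 13, 25, 43]
Result: [14, 4, 40, 13, 25, 43]


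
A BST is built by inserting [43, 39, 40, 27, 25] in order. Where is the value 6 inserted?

Starting tree (level order): [43, 39, None, 27, 40, 25]
Insertion path: 43 -> 39 -> 27 -> 25
Result: insert 6 as left child of 25
Final tree (level order): [43, 39, None, 27, 40, 25, None, None, None, 6]


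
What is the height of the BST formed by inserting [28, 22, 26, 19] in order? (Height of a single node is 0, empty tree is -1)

Insertion order: [28, 22, 26, 19]
Tree (level-order array): [28, 22, None, 19, 26]
Compute height bottom-up (empty subtree = -1):
  height(19) = 1 + max(-1, -1) = 0
  height(26) = 1 + max(-1, -1) = 0
  height(22) = 1 + max(0, 0) = 1
  height(28) = 1 + max(1, -1) = 2
Height = 2


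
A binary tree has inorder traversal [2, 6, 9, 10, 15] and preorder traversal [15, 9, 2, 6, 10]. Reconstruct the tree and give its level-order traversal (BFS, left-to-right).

Inorder:  [2, 6, 9, 10, 15]
Preorder: [15, 9, 2, 6, 10]
Algorithm: preorder visits root first, so consume preorder in order;
for each root, split the current inorder slice at that value into
left-subtree inorder and right-subtree inorder, then recurse.
Recursive splits:
  root=15; inorder splits into left=[2, 6, 9, 10], right=[]
  root=9; inorder splits into left=[2, 6], right=[10]
  root=2; inorder splits into left=[], right=[6]
  root=6; inorder splits into left=[], right=[]
  root=10; inorder splits into left=[], right=[]
Reconstructed level-order: [15, 9, 2, 10, 6]


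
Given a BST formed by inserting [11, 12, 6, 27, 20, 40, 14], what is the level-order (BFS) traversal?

Tree insertion order: [11, 12, 6, 27, 20, 40, 14]
Tree (level-order array): [11, 6, 12, None, None, None, 27, 20, 40, 14]
BFS from the root, enqueuing left then right child of each popped node:
  queue [11] -> pop 11, enqueue [6, 12], visited so far: [11]
  queue [6, 12] -> pop 6, enqueue [none], visited so far: [11, 6]
  queue [12] -> pop 12, enqueue [27], visited so far: [11, 6, 12]
  queue [27] -> pop 27, enqueue [20, 40], visited so far: [11, 6, 12, 27]
  queue [20, 40] -> pop 20, enqueue [14], visited so far: [11, 6, 12, 27, 20]
  queue [40, 14] -> pop 40, enqueue [none], visited so far: [11, 6, 12, 27, 20, 40]
  queue [14] -> pop 14, enqueue [none], visited so far: [11, 6, 12, 27, 20, 40, 14]
Result: [11, 6, 12, 27, 20, 40, 14]


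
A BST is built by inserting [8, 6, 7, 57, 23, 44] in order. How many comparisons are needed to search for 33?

Search path for 33: 8 -> 57 -> 23 -> 44
Found: False
Comparisons: 4


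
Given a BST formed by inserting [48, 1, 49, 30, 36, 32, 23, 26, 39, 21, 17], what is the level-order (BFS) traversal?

Tree insertion order: [48, 1, 49, 30, 36, 32, 23, 26, 39, 21, 17]
Tree (level-order array): [48, 1, 49, None, 30, None, None, 23, 36, 21, 26, 32, 39, 17]
BFS from the root, enqueuing left then right child of each popped node:
  queue [48] -> pop 48, enqueue [1, 49], visited so far: [48]
  queue [1, 49] -> pop 1, enqueue [30], visited so far: [48, 1]
  queue [49, 30] -> pop 49, enqueue [none], visited so far: [48, 1, 49]
  queue [30] -> pop 30, enqueue [23, 36], visited so far: [48, 1, 49, 30]
  queue [23, 36] -> pop 23, enqueue [21, 26], visited so far: [48, 1, 49, 30, 23]
  queue [36, 21, 26] -> pop 36, enqueue [32, 39], visited so far: [48, 1, 49, 30, 23, 36]
  queue [21, 26, 32, 39] -> pop 21, enqueue [17], visited so far: [48, 1, 49, 30, 23, 36, 21]
  queue [26, 32, 39, 17] -> pop 26, enqueue [none], visited so far: [48, 1, 49, 30, 23, 36, 21, 26]
  queue [32, 39, 17] -> pop 32, enqueue [none], visited so far: [48, 1, 49, 30, 23, 36, 21, 26, 32]
  queue [39, 17] -> pop 39, enqueue [none], visited so far: [48, 1, 49, 30, 23, 36, 21, 26, 32, 39]
  queue [17] -> pop 17, enqueue [none], visited so far: [48, 1, 49, 30, 23, 36, 21, 26, 32, 39, 17]
Result: [48, 1, 49, 30, 23, 36, 21, 26, 32, 39, 17]


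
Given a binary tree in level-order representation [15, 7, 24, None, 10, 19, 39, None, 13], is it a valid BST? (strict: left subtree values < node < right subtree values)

Level-order array: [15, 7, 24, None, 10, 19, 39, None, 13]
Validate using subtree bounds (lo, hi): at each node, require lo < value < hi,
then recurse left with hi=value and right with lo=value.
Preorder trace (stopping at first violation):
  at node 15 with bounds (-inf, +inf): OK
  at node 7 with bounds (-inf, 15): OK
  at node 10 with bounds (7, 15): OK
  at node 13 with bounds (10, 15): OK
  at node 24 with bounds (15, +inf): OK
  at node 19 with bounds (15, 24): OK
  at node 39 with bounds (24, +inf): OK
No violation found at any node.
Result: Valid BST


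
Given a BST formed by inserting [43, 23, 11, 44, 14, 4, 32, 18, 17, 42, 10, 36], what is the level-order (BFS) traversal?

Tree insertion order: [43, 23, 11, 44, 14, 4, 32, 18, 17, 42, 10, 36]
Tree (level-order array): [43, 23, 44, 11, 32, None, None, 4, 14, None, 42, None, 10, None, 18, 36, None, None, None, 17]
BFS from the root, enqueuing left then right child of each popped node:
  queue [43] -> pop 43, enqueue [23, 44], visited so far: [43]
  queue [23, 44] -> pop 23, enqueue [11, 32], visited so far: [43, 23]
  queue [44, 11, 32] -> pop 44, enqueue [none], visited so far: [43, 23, 44]
  queue [11, 32] -> pop 11, enqueue [4, 14], visited so far: [43, 23, 44, 11]
  queue [32, 4, 14] -> pop 32, enqueue [42], visited so far: [43, 23, 44, 11, 32]
  queue [4, 14, 42] -> pop 4, enqueue [10], visited so far: [43, 23, 44, 11, 32, 4]
  queue [14, 42, 10] -> pop 14, enqueue [18], visited so far: [43, 23, 44, 11, 32, 4, 14]
  queue [42, 10, 18] -> pop 42, enqueue [36], visited so far: [43, 23, 44, 11, 32, 4, 14, 42]
  queue [10, 18, 36] -> pop 10, enqueue [none], visited so far: [43, 23, 44, 11, 32, 4, 14, 42, 10]
  queue [18, 36] -> pop 18, enqueue [17], visited so far: [43, 23, 44, 11, 32, 4, 14, 42, 10, 18]
  queue [36, 17] -> pop 36, enqueue [none], visited so far: [43, 23, 44, 11, 32, 4, 14, 42, 10, 18, 36]
  queue [17] -> pop 17, enqueue [none], visited so far: [43, 23, 44, 11, 32, 4, 14, 42, 10, 18, 36, 17]
Result: [43, 23, 44, 11, 32, 4, 14, 42, 10, 18, 36, 17]


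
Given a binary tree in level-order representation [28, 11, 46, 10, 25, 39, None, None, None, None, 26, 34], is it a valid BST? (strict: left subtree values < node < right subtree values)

Level-order array: [28, 11, 46, 10, 25, 39, None, None, None, None, 26, 34]
Validate using subtree bounds (lo, hi): at each node, require lo < value < hi,
then recurse left with hi=value and right with lo=value.
Preorder trace (stopping at first violation):
  at node 28 with bounds (-inf, +inf): OK
  at node 11 with bounds (-inf, 28): OK
  at node 10 with bounds (-inf, 11): OK
  at node 25 with bounds (11, 28): OK
  at node 26 with bounds (25, 28): OK
  at node 46 with bounds (28, +inf): OK
  at node 39 with bounds (28, 46): OK
  at node 34 with bounds (28, 39): OK
No violation found at any node.
Result: Valid BST


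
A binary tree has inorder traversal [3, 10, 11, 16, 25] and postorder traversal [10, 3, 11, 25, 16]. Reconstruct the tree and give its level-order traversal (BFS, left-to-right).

Inorder:   [3, 10, 11, 16, 25]
Postorder: [10, 3, 11, 25, 16]
Algorithm: postorder visits root last, so walk postorder right-to-left;
each value is the root of the current inorder slice — split it at that
value, recurse on the right subtree first, then the left.
Recursive splits:
  root=16; inorder splits into left=[3, 10, 11], right=[25]
  root=25; inorder splits into left=[], right=[]
  root=11; inorder splits into left=[3, 10], right=[]
  root=3; inorder splits into left=[], right=[10]
  root=10; inorder splits into left=[], right=[]
Reconstructed level-order: [16, 11, 25, 3, 10]


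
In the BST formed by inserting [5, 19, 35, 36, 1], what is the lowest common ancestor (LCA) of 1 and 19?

Tree insertion order: [5, 19, 35, 36, 1]
Tree (level-order array): [5, 1, 19, None, None, None, 35, None, 36]
In a BST, the LCA of p=1, q=19 is the first node v on the
root-to-leaf path with p <= v <= q (go left if both < v, right if both > v).
Walk from root:
  at 5: 1 <= 5 <= 19, this is the LCA
LCA = 5


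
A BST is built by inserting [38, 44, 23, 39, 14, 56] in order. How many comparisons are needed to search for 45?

Search path for 45: 38 -> 44 -> 56
Found: False
Comparisons: 3


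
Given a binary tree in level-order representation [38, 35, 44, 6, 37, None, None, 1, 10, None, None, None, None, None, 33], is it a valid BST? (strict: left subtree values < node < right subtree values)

Level-order array: [38, 35, 44, 6, 37, None, None, 1, 10, None, None, None, None, None, 33]
Validate using subtree bounds (lo, hi): at each node, require lo < value < hi,
then recurse left with hi=value and right with lo=value.
Preorder trace (stopping at first violation):
  at node 38 with bounds (-inf, +inf): OK
  at node 35 with bounds (-inf, 38): OK
  at node 6 with bounds (-inf, 35): OK
  at node 1 with bounds (-inf, 6): OK
  at node 10 with bounds (6, 35): OK
  at node 33 with bounds (10, 35): OK
  at node 37 with bounds (35, 38): OK
  at node 44 with bounds (38, +inf): OK
No violation found at any node.
Result: Valid BST


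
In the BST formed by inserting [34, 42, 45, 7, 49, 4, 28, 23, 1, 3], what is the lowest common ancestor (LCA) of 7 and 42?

Tree insertion order: [34, 42, 45, 7, 49, 4, 28, 23, 1, 3]
Tree (level-order array): [34, 7, 42, 4, 28, None, 45, 1, None, 23, None, None, 49, None, 3]
In a BST, the LCA of p=7, q=42 is the first node v on the
root-to-leaf path with p <= v <= q (go left if both < v, right if both > v).
Walk from root:
  at 34: 7 <= 34 <= 42, this is the LCA
LCA = 34


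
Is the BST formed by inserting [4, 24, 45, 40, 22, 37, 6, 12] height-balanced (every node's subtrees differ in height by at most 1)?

Tree (level-order array): [4, None, 24, 22, 45, 6, None, 40, None, None, 12, 37]
Definition: a tree is height-balanced if, at every node, |h(left) - h(right)| <= 1 (empty subtree has height -1).
Bottom-up per-node check:
  node 12: h_left=-1, h_right=-1, diff=0 [OK], height=0
  node 6: h_left=-1, h_right=0, diff=1 [OK], height=1
  node 22: h_left=1, h_right=-1, diff=2 [FAIL (|1--1|=2 > 1)], height=2
  node 37: h_left=-1, h_right=-1, diff=0 [OK], height=0
  node 40: h_left=0, h_right=-1, diff=1 [OK], height=1
  node 45: h_left=1, h_right=-1, diff=2 [FAIL (|1--1|=2 > 1)], height=2
  node 24: h_left=2, h_right=2, diff=0 [OK], height=3
  node 4: h_left=-1, h_right=3, diff=4 [FAIL (|-1-3|=4 > 1)], height=4
Node 22 violates the condition: |1 - -1| = 2 > 1.
Result: Not balanced
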